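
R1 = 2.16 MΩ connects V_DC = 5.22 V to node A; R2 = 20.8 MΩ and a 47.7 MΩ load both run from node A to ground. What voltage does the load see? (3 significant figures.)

V_out ≈ 4.54 V

The load sits in parallel with R2, giving an effective lower resistance R2' = R2·R_L/(R2+R_L) = 14.48 MΩ.
Now apply the divider: V_out = 5.22 × 0.8702 = 4.543 V.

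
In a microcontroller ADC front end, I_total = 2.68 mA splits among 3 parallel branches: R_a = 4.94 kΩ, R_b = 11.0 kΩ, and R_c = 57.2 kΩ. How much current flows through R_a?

I ≈ 1.75 mA

ΣG = 1/4.94 + 1/11.0 + 1/57.2 = 0.3108.
By the current-divider rule, I = I_total · G_k/ΣG = 2.68 × 0.6513 = 1.745 mA.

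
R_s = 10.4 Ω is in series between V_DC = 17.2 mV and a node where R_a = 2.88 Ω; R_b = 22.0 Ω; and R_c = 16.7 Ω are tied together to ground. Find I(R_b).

Combine the parallel branches: R_p = (1/2.88 + 1/22.0 + 1/16.7)⁻¹ = 2.210 Ω.
V_A = 17.2 × 2.210/12.61 = 3.014 mV.
I(R_b) = V_A / R_b = 3.014/22.0 = 0.1370 mA.
(Check via current divider: I_total = 1.364 mA; share G_k/ΣG = 0.1004 → same result.)

I ≈ 0.137 mA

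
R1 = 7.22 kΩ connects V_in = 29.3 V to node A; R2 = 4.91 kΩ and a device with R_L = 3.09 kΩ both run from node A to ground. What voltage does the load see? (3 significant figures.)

V_out ≈ 6.10 V

The load sits in parallel with R2, giving an effective lower resistance R2' = R2·R_L/(R2+R_L) = 1.896 kΩ.
Now apply the divider: V_out = 29.3 × 0.2080 = 6.095 V.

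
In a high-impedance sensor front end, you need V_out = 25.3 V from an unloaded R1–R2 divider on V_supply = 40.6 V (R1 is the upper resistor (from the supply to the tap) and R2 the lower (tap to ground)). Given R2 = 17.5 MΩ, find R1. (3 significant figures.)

The divider ratio is R2/(R1+R2) = 25.3/40.6 = 0.6232.
So R1 = R2 · (V_supply/V_out − 1) = 17.5 × (40.6/25.3 − 1) = 17.5 × 0.6047 = 10.58 MΩ.

R1 ≈ 10.6 MΩ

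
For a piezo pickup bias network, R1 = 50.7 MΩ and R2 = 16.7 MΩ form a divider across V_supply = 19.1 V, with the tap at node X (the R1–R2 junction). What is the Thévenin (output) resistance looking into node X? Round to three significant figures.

With V_supply suppressed (replaced by a short), R_th = R1 ‖ R2 = (50.70 × 16.7)/(50.70 + 16.7) = 12.56 MΩ.

R_th ≈ 12.6 MΩ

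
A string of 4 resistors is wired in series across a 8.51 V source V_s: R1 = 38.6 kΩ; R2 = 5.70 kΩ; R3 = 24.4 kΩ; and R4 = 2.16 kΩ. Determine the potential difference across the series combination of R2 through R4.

V ≈ 3.87 V

Total series resistance ΣR = 38.6 + 5.70 + 24.4 + 2.16 = 70.86 kΩ.
R_{R2..R4} = 5.70 + 24.4 + 2.16 = 32.26 kΩ.
By the voltage-divider rule, V = 8.51 × 32.26/70.86 = 3.874 V.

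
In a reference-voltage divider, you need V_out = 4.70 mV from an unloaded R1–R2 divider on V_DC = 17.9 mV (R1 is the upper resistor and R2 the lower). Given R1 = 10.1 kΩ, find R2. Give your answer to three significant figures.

R2 ≈ 3.60 kΩ

Required fraction k = V_out/V_DC = 0.2626.
So R2 = R1 · V_out/(V_DC − V_out) = 10.1 × 4.70/(17.9 − 4.70) = 10.1 × 0.3561 = 3.596 kΩ.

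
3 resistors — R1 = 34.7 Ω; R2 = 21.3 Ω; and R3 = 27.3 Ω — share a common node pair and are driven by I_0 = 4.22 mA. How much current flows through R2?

I ≈ 1.76 mA

Conductances: ΣG = 1/34.7 + 1/21.3 + 1/27.3 = 0.1124 (1/Ω).
By the current-divider rule, I = I_0 · G_k/ΣG = 4.22 × 0.4177 = 1.763 mA.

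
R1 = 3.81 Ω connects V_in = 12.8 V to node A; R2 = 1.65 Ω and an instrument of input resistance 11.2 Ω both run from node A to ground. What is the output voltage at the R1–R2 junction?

R2 ‖ R_L = (1.65 × 11.2)/(1.65 + 11.2) = 1.438 Ω.
Voltage divider with the loaded lower leg: V_out = 12.8 × 1.438/(3.81 + 1.438) = 12.8 × 0.2740 = 3.508 V.

V_out ≈ 3.51 V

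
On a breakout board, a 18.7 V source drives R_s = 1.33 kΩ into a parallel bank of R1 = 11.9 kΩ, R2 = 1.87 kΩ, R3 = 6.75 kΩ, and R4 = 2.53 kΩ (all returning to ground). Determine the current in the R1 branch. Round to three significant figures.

I ≈ 0.617 mA

Parallel bank: R_p = 1/(1/11.9 + 1/1.87 + 1/6.75 + 1/2.53) = 0.8604 kΩ.
Node voltage V_A = V_CC · R_p/(R_s + R_p) = 18.7 × 0.3928 = 7.346 V.
Branch current I = V_A/R1 = 7.346/11.9 = 0.6173 mA.
(Equivalently: I_total = 8.537 mA, then current-divider fraction G_k/ΣG = 0.07231.)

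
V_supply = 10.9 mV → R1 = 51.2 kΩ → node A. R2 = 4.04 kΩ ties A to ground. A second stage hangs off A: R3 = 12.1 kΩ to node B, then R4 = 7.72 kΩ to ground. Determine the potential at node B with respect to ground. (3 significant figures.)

The second stage (R3 + R4 = 19.82 kΩ) loads node A in parallel with R2.
R2 ‖ (R3+R4) = 3.356 kΩ.
First divider: V_A = V_supply · 3.356/(51.2 + 3.356) = 0.6705 mV.
V_B = V_A × 0.3895 = 0.2612 mV.

V_B ≈ 0.261 mV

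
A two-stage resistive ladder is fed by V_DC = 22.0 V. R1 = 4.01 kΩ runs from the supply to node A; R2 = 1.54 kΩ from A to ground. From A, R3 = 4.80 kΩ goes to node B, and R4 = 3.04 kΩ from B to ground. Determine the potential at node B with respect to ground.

The second stage (R3 + R4 = 7.840 kΩ) loads node A in parallel with R2.
R2 ‖ (R3+R4) = 1.287 kΩ.
So V_A = 22.0 × 0.2430 = 5.346 V.
V_B = V_A × 0.3878 = 2.073 V.

V_B ≈ 2.07 V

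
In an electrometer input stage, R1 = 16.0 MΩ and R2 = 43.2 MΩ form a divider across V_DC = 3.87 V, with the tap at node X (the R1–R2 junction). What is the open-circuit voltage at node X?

V_th ≈ 2.82 V

V_th is the unloaded tap voltage: V_DC · R2/(R1+R2) = 3.87 × 0.7297 = 2.824 V.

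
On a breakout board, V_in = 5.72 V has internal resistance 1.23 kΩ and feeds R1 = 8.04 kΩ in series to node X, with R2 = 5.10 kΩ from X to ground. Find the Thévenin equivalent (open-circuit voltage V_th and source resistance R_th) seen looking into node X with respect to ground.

R1' = 1.23 + 8.04 = 9.270 kΩ (source resistance + R1).
Open-circuit (no load on X): V_th = V_in · R2/(R1' + R2) = 5.72 × 5.10/(9.270 + 5.10) = 2.030 V.
Zeroing V_in shorts the top of R1' to ground, so R_th = R1' ‖ R2 = 3.290 kΩ.

V_th ≈ 2.03 V, R_th ≈ 3.29 kΩ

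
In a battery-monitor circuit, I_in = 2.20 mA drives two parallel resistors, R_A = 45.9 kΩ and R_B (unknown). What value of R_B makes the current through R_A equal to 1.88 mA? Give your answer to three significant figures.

In a two-way split, I_A/I_in = R_B/(R_A + R_B).
With f = 0.8545, R_B = R_A · f/(1−f) = 45.9 × 5.875 = 269.7 kΩ.

R_B ≈ 270 kΩ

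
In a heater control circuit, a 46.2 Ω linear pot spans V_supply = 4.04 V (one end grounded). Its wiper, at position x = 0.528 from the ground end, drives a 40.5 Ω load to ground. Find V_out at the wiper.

V_out ≈ 1.66 V

The pot divides into 21.81 Ω above the wiper and 24.39 Ω below.
Lower segment in parallel with the load: 24.39 ‖ 40.5 = 15.22 Ω.
V_out = 4.04 × 15.22/(21.81 + 15.22) = 1.661 V.
(Unloaded: V_out = x·V_supply = 2.13 V.)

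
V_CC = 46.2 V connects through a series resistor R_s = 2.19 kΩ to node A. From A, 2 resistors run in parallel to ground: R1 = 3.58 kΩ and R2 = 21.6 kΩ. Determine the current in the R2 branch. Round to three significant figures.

I ≈ 1.25 mA

Parallel bank: R_p = 1/(1/3.58 + 1/21.6) = 3.071 kΩ.
V_A by voltage divider: V_A = 46.2 × 3.071/(2.19 + 3.071) = 26.97 V.
Branch current I = V_A/R2 = 26.97/21.6 = 1.249 mA.
(Check via current divider: I_total = 8.782 mA; share G_k/ΣG = 0.1422 → same result.)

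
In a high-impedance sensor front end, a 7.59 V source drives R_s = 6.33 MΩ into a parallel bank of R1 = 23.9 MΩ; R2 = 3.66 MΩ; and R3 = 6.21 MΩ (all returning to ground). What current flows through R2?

Equivalent of the parallel group: R_p = 2.100 MΩ.
V_A by voltage divider: V_A = 7.59 × 2.100/(6.33 + 2.100) = 1.891 V.
I(R2) = V_A / R2 = 1.891/3.66 = 0.5167 µA.

I ≈ 0.517 µA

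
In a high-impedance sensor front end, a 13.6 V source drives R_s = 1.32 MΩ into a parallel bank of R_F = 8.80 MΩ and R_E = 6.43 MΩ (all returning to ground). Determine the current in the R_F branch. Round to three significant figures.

Parallel bank: R_p = 1/(1/8.80 + 1/6.43) = 3.715 MΩ.
V_A by voltage divider: V_A = 13.6 × 3.715/(1.32 + 3.715) = 10.03 V.
I(R_F) = V_A / R_F = 10.03/8.80 = 1.140 µA.

I ≈ 1.14 µA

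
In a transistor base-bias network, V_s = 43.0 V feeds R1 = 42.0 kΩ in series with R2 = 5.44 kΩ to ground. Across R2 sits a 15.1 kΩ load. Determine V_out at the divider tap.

V_out ≈ 3.74 V

The load sits in parallel with R2, giving an effective lower resistance R2' = R2·R_L/(R2+R_L) = 3.999 kΩ.
Now apply the divider: V_out = 43.0 × 0.08694 = 3.738 V.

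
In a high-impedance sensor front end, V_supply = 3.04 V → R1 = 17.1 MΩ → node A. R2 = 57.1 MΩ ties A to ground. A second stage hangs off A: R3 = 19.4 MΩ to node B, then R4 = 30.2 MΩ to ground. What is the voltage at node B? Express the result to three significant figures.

The second stage (R3 + R4 = 49.60 MΩ) loads node A in parallel with R2.
R2 ‖ (R3+R4) = 26.54 MΩ.
So V_A = 3.04 × 0.6082 = 1.849 V.
Then the unloaded second divider: V_B = V_A × R4/(R3+R4) = 1.849 × 0.6089 = 1.126 V.

V_B ≈ 1.13 V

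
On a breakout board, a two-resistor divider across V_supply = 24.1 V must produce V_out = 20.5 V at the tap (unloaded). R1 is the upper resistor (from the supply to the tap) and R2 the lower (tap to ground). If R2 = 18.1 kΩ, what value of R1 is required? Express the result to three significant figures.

R1 ≈ 3.18 kΩ

V_out/V_supply = R2/(R1+R2) = 0.8506.
Rearranging, R1 = R2·(1−k)/k = 18.1 × 0.1756 = 3.179 kΩ.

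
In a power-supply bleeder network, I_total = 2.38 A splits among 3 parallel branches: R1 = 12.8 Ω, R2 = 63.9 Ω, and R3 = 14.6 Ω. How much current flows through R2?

ΣG = 1/12.8 + 1/63.9 + 1/14.6 = 0.1623.
Current divider: I(R2) = I_total · G_k/ΣG = 2.38 × (0.01565/0.1623) = 2.38 × 0.09644 = 0.2295 A.

I ≈ 0.230 A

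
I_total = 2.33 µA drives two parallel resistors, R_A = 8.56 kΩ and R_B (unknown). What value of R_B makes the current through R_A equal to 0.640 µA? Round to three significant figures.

R_B ≈ 3.24 kΩ

In a two-way split, I_A/I_total = R_B/(R_A + R_B).
With f = 0.2747, R_B = R_A · f/(1−f) = 8.56 × 0.3787 = 3.242 kΩ.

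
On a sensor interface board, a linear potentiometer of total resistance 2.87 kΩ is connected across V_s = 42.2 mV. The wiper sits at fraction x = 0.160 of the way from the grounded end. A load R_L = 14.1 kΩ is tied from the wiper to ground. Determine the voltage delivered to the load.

V_out ≈ 6.57 mV

The pot divides into 2.411 kΩ above the wiper and 0.4592 kΩ below.
(x·R_p) ‖ R_L = 0.4447 kΩ.
Loaded-divider output: V_out = 42.2 × 0.1557 = 6.572 mV.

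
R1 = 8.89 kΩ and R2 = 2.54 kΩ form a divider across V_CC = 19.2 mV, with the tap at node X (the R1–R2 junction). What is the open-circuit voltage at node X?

V_th ≈ 4.27 mV

With X open, the divider is unloaded: V_th = 19.2 × 2.54/11.43 = 4.267 mV.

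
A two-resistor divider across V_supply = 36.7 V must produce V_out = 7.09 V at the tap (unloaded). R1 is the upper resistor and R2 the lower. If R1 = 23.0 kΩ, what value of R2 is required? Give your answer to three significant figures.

V_out/V_supply = R2/(R1+R2) = 0.1932.
R2 = R1 · 0.1932/(1 − 0.1932) = 5.507 kΩ.

R2 ≈ 5.51 kΩ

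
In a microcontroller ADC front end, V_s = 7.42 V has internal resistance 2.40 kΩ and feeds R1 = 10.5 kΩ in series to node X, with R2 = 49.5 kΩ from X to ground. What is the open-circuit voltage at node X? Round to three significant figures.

R1' = 2.40 + 10.5 = 12.90 kΩ (source resistance + R1).
V_th is the unloaded tap voltage: V_s · R2/(R1'+R2) = 7.42 × 0.7933 = 5.886 V.

V_th ≈ 5.89 V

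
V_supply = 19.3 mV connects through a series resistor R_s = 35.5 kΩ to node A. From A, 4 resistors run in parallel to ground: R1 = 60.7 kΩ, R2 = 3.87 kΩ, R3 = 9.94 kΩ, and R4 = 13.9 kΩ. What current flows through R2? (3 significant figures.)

I ≈ 0.295 µA

Parallel bank: R_p = 1/(1/60.7 + 1/3.87 + 1/9.94 + 1/13.9) = 2.235 kΩ.
Node voltage V_A = V_supply · R_p/(R_s + R_p) = 19.3 × 0.05923 = 1.143 mV.
Branch current I = V_A/R2 = 1.143/3.87 = 0.2954 µA.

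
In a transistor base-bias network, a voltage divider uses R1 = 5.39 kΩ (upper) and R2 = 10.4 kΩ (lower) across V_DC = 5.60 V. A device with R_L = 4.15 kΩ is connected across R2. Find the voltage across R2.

First combine the lower leg with the load: R2 ‖ R_L = 2.966 kΩ.
Then V_out = V_DC · R2'/(R1 + R2') = 5.60 × 2.966/8.356 = 1.988 V.

V_out ≈ 1.99 V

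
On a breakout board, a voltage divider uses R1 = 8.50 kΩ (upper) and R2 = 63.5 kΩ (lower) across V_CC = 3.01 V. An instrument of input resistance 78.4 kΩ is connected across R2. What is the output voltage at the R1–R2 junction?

V_out ≈ 2.42 V

R2 ‖ R_L = (63.5 × 78.4)/(63.5 + 78.4) = 35.08 kΩ.
Then V_out = V_CC · R2'/(R1 + R2') = 3.01 × 35.08/43.58 = 2.423 V.
(Unloaded it would be 2.65 V; the load pulls it down.)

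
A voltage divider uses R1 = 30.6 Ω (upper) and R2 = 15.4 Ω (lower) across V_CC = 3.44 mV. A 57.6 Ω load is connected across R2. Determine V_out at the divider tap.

V_out ≈ 0.978 mV

R2 ‖ R_L = (15.4 × 57.6)/(15.4 + 57.6) = 12.15 Ω.
Then V_out = V_CC · R2'/(R1 + R2') = 3.44 × 12.15/42.75 = 0.9778 mV.
(Unloaded it would be 1.15 mV; the load pulls it down.)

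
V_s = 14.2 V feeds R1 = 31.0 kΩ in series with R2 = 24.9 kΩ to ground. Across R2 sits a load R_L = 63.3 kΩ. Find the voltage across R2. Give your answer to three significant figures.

The load sits in parallel with R2, giving an effective lower resistance R2' = R2·R_L/(R2+R_L) = 17.87 kΩ.
Voltage divider with the loaded lower leg: V_out = 14.2 × 17.87/(31.0 + 17.87) = 14.2 × 0.3657 = 5.193 V.
(Unloaded it would be 6.33 V; the load pulls it down.)

V_out ≈ 5.19 V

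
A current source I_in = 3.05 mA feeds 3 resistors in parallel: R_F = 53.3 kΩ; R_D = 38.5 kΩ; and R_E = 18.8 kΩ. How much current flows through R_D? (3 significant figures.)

ΣG = 1/53.3 + 1/38.5 + 1/18.8 = 0.09793.
R_D takes the fraction G_k/ΣG = 0.02597/0.09793 = 0.2652, so I = 3.05 × 0.2652 = 0.8090 mA.

I ≈ 0.809 mA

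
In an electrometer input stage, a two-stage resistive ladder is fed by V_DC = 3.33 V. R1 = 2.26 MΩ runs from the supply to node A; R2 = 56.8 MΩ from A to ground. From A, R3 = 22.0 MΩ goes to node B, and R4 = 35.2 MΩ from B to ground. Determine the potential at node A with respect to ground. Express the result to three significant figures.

Looking into the second stage from A: R3 + R4 = 57.20 MΩ appears in parallel with R2.
Effective lower resistance at A: R2 ‖ 57.20 = 28.50 MΩ.
So V_A = 3.33 × 0.9265 = 3.085 V.

V_A ≈ 3.09 V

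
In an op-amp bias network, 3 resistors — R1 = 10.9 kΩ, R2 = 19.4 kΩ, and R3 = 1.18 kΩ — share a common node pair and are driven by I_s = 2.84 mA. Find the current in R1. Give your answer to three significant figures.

I ≈ 0.263 mA

Total conductance ΣG = 1/10.9 + 1/19.4 + 1/1.18 = 0.9907 (units of 1/kΩ).
Current divider: I(R1) = I_s · G_k/ΣG = 2.84 × (0.09174/0.9907) = 2.84 × 0.09260 = 0.2630 mA.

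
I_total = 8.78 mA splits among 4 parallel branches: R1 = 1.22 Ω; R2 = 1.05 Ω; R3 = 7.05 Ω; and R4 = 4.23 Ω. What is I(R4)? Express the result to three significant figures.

I ≈ 0.965 mA

Total conductance ΣG = 1/1.22 + 1/1.05 + 1/7.05 + 1/4.23 = 2.150 (units of 1/Ω).
R4 takes the fraction G_k/ΣG = 0.2364/2.150 = 0.1099, so I = 8.78 × 0.1099 = 0.9653 mA.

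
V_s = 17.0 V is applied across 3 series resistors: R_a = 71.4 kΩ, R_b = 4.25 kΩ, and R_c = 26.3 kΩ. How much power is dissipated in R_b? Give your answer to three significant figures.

P ≈ 0.118 mW

ΣR = 102.0 kΩ → I = 17.0/102.0 = 0.1667 mA.
P(R_b) = I²·R_b = (0.1667)² × 4.25 = 0.1182 mW.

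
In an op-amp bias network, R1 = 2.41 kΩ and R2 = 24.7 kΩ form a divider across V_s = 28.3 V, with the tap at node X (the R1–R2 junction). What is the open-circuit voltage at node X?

V_th ≈ 25.8 V

V_th is the unloaded tap voltage: V_s · R2/(R1+R2) = 28.3 × 0.9111 = 25.78 V.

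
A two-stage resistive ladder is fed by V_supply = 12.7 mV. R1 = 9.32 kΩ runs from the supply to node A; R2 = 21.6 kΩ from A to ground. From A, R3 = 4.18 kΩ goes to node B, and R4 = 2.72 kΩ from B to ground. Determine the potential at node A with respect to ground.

Node A sees R2 in parallel with the series input of stage 2, R3 + R4 = 6.900 kΩ.
R2 ‖ (R3+R4) = 5.229 kΩ.
First divider: V_A = V_supply · 5.229/(9.32 + 5.229) = 4.565 mV.

V_A ≈ 4.56 mV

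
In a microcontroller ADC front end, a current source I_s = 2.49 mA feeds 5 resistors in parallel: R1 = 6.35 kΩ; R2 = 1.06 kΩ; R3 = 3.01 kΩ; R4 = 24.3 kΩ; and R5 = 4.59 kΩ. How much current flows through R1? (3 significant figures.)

Conductances: ΣG = 1/6.35 + 1/1.06 + 1/3.01 + 1/24.3 + 1/4.59 = 1.692 (1/kΩ).
By the current-divider rule, I = I_s · G_k/ΣG = 2.49 × 0.09307 = 0.2317 mA.

I ≈ 0.232 mA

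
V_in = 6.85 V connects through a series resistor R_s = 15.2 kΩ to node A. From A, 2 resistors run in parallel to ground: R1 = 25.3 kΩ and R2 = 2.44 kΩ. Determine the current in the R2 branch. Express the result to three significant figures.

I ≈ 0.359 mA

Equivalent of the parallel group: R_p = 2.225 kΩ.
V_A by voltage divider: V_A = 6.85 × 2.225/(15.2 + 2.225) = 0.8748 V.
I(R2) = V_A / R2 = 0.8748/2.44 = 0.3585 mA.
(Equivalently: I_total = 0.3931 mA, then current-divider fraction G_k/ΣG = 0.9120.)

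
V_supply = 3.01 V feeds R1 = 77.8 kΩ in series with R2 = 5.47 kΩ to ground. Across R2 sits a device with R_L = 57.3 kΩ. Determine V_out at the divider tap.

First combine the lower leg with the load: R2 ‖ R_L = 4.993 kΩ.
Then V_out = V_supply · R2'/(R1 + R2') = 3.01 × 4.993/82.79 = 0.1815 V.
(Unloaded it would be 0.198 V; the load pulls it down.)

V_out ≈ 0.182 V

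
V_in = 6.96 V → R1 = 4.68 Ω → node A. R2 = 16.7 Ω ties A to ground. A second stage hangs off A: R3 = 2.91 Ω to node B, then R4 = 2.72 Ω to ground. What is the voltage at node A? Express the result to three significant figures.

V_A ≈ 3.30 V

The second stage (R3 + R4 = 5.630 Ω) loads node A in parallel with R2.
Effective lower resistance at A: R2 ‖ 5.630 = 4.211 Ω.
First divider: V_A = V_in · 4.211/(4.68 + 4.211) = 3.296 V.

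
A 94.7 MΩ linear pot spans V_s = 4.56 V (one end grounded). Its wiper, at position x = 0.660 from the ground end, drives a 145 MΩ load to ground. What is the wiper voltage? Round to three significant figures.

Split the track: R_lower = x·R_p = 62.50 MΩ, R_upper = (1−x)·R_p = 32.20 MΩ.
(x·R_p) ‖ R_L = 43.68 MΩ.
Then V_out = V_s · 43.68/(32.20 + 43.68) = 2.625 V.
(Unloaded: V_out = x·V_s = 3.01 V.)

V_out ≈ 2.62 V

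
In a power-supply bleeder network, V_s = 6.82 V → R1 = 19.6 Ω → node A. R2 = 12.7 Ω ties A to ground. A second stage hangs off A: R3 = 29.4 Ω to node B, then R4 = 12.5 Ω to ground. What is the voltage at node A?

Looking into the second stage from A: R3 + R4 = 41.90 Ω appears in parallel with R2.
Effective lower resistance at A: R2 ‖ 41.90 = 9.746 Ω.
First divider: V_A = V_s · 9.746/(19.6 + 9.746) = 2.265 V.

V_A ≈ 2.26 V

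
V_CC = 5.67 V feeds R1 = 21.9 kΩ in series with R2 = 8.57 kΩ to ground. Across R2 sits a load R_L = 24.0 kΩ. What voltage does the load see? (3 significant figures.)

V_out ≈ 1.27 V

The load sits in parallel with R2, giving an effective lower resistance R2' = R2·R_L/(R2+R_L) = 6.315 kΩ.
Voltage divider with the loaded lower leg: V_out = 5.67 × 6.315/(21.9 + 6.315) = 5.67 × 0.2238 = 1.269 V.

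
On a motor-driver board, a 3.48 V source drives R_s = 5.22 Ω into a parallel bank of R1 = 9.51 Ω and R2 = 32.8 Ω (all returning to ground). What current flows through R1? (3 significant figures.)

Parallel bank: R_p = 1/(1/9.51 + 1/32.8) = 7.372 Ω.
Node voltage V_A = V_in · R_p/(R_s + R_p) = 3.48 × 0.5855 = 2.037 V.
I(R1) = V_A / R1 = 2.037/9.51 = 0.2142 A.

I ≈ 0.214 A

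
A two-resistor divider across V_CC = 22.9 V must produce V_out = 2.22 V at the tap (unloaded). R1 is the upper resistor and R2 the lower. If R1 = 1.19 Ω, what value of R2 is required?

V_out/V_CC = R2/(R1+R2) = 0.09694.
R2 = R1 · 0.09694/(1 − 0.09694) = 0.1277 Ω.

R2 ≈ 0.128 Ω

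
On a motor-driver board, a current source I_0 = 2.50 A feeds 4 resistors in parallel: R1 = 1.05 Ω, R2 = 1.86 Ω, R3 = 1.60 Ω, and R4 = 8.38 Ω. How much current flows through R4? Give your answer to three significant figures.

I ≈ 0.134 A

ΣG = 1/1.05 + 1/1.86 + 1/1.60 + 1/8.38 = 2.234.
R4 takes the fraction G_k/ΣG = 0.1193/2.234 = 0.05341, so I = 2.50 × 0.05341 = 0.1335 A.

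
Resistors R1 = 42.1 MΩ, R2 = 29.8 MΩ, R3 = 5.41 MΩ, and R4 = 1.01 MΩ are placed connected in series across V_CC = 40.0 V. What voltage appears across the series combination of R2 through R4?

Total series resistance ΣR = 42.1 + 29.8 + 5.41 + 1.01 = 78.32 MΩ.
R_{R2..R4} = 29.8 + 5.41 + 1.01 = 36.22 MΩ.
V = V_CC · R/ΣR = 40.0 × 0.4625 = 18.50 V.

V ≈ 18.5 V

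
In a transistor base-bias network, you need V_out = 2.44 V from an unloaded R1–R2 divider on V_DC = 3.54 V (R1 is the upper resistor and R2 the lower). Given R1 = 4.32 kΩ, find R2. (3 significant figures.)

The divider ratio is R2/(R1+R2) = 2.44/3.54 = 0.6893.
Rearranging, R2 = R1·k/(1−k) = 4.32 × 2.218 = 9.583 kΩ.

R2 ≈ 9.58 kΩ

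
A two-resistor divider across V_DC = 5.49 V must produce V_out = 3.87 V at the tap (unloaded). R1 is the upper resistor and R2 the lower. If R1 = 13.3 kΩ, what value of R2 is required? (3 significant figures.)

Required fraction k = V_out/V_DC = 0.7049.
Rearranging, R2 = R1·k/(1−k) = 13.3 × 2.389 = 31.77 kΩ.

R2 ≈ 31.8 kΩ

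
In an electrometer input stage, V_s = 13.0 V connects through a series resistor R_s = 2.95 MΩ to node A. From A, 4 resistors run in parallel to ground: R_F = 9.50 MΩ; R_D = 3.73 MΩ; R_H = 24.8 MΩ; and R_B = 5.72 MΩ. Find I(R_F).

I ≈ 0.500 µA

Combine the parallel branches: R_p = (1/9.50 + 1/3.73 + 1/24.8 + 1/5.72)⁻¹ = 1.699 MΩ.
Node voltage V_A = V_s · R_p/(R_s + R_p) = 13.0 × 0.3655 = 4.751 V.
I(R_F) = V_A / R_F = 4.751/9.50 = 0.5001 µA.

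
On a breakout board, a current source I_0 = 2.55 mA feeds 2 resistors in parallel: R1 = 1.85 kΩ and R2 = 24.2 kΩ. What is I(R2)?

I ≈ 0.181 mA

For two parallel branches, I_k = I_0 · (other R)/(sum of R).
I(R2) = 2.55 × 1.85/(1.85 + 24.2) = 2.55 × 0.07102 = 0.1811 mA.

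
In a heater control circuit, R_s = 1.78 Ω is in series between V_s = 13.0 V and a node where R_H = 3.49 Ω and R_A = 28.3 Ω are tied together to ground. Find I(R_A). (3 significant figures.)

I ≈ 0.292 A

Parallel bank: R_p = 1/(1/3.49 + 1/28.3) = 3.107 Ω.
Node voltage V_A = V_s · R_p/(R_s + R_p) = 13.0 × 0.6358 = 8.265 V.
I(R_A) = V_A / R_A = 8.265/28.3 = 0.2920 A.
(Check via current divider: I_total = 2.660 A; share G_k/ΣG = 0.1098 → same result.)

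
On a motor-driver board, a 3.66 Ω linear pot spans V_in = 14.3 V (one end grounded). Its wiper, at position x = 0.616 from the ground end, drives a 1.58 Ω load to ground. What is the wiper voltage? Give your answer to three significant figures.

Split the track: R_lower = x·R_p = 2.255 Ω, R_upper = (1−x)·R_p = 1.405 Ω.
Lower segment in parallel with the load: 2.255 ‖ 1.58 = 0.9290 Ω.
V_out = 14.3 × 0.9290/(1.405 + 0.9290) = 5.691 V.

V_out ≈ 5.69 V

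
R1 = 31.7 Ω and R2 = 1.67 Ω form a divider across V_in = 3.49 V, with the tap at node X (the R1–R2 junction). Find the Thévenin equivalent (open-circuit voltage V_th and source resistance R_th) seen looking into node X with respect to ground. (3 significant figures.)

V_th ≈ 0.175 V, R_th ≈ 1.59 Ω

Open-circuit (no load on X): V_th = V_in · R2/(R1 + R2) = 3.49 × 1.67/(31.70 + 1.67) = 0.1747 V.
Looking into X with the source shorted: R_th = R1·R2/(R1+R2) = 31.70 × 1.67/33.37 = 1.586 Ω.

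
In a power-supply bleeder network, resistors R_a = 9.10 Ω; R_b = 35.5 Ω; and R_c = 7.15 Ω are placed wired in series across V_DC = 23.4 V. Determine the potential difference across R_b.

V ≈ 16.1 V

Total series resistance ΣR = 9.10 + 35.5 + 7.15 = 51.75 Ω.
Voltage divider: V = V_DC · (35.50 / 51.75) = 23.4 × 0.6860 = 16.05 V.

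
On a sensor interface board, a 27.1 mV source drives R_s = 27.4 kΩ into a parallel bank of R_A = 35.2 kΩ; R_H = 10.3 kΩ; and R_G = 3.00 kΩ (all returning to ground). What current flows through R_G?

I ≈ 0.666 µA

Parallel bank: R_p = 1/(1/35.2 + 1/10.3 + 1/3.00) = 2.179 kΩ.
V_A by voltage divider: V_A = 27.1 × 2.179/(27.4 + 2.179) = 1.997 mV.
I(R_G) = V_A / R_G = 1.997/3.00 = 0.6656 µA.
(Equivalently: I_total = 0.9162 µA, then current-divider fraction G_k/ΣG = 0.7265.)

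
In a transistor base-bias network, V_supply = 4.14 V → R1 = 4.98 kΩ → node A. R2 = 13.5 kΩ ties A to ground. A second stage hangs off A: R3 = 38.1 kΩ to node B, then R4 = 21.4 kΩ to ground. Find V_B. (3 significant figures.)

V_B ≈ 1.03 V

Node A sees R2 in parallel with the series input of stage 2, R3 + R4 = 59.50 kΩ.
R2 ‖ (R3+R4) = 11.00 kΩ.
V_A = 4.14 × 11.00/(4.98 + 11.00) = 2.850 V.
Stage 2 is unloaded, so V_B = V_A · R4/(R3+R4) = 2.850 × 21.4/59.50 = 1.025 V.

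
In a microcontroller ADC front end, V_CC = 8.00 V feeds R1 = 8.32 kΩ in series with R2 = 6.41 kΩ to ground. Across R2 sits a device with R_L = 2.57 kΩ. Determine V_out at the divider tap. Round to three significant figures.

V_out ≈ 1.45 V

First combine the lower leg with the load: R2 ‖ R_L = 1.834 kΩ.
Now apply the divider: V_out = 8.00 × 0.1807 = 1.445 V.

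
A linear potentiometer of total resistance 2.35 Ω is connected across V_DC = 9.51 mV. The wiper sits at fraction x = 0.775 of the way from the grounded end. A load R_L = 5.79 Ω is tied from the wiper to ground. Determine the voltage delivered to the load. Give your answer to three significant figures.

V_out ≈ 6.88 mV

The pot divides into 0.5287 Ω above the wiper and 1.821 Ω below.
Lower segment in parallel with the load: 1.821 ‖ 5.79 = 1.385 Ω.
Then V_out = V_DC · 1.385/(0.5287 + 1.385) = 6.883 mV.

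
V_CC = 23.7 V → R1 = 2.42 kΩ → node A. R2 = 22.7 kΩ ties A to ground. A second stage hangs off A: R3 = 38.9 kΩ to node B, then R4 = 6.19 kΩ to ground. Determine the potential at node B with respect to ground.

Node A sees R2 in parallel with the series input of stage 2, R3 + R4 = 45.09 kΩ.
R2 ‖ (R3+R4) = 15.10 kΩ.
V_A = 23.7 × 15.10/(2.42 + 15.10) = 20.43 V.
Stage 2 is unloaded, so V_B = V_A · R4/(R3+R4) = 20.43 × 6.19/45.09 = 2.804 V.

V_B ≈ 2.80 V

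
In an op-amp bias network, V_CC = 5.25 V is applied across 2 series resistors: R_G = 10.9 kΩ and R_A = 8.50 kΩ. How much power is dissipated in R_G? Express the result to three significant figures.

Series current I = V_CC/ΣR = 5.25/19.40 = 0.2706 mA.
P(R_G) = I²·R_G = (0.2706)² × 10.9 = 0.7983 mW.

P ≈ 0.798 mW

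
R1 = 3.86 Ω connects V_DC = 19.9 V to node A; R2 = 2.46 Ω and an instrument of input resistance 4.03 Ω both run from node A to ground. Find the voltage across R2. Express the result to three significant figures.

R2 ‖ R_L = (2.46 × 4.03)/(2.46 + 4.03) = 1.528 Ω.
Then V_out = V_DC · R2'/(R1 + R2') = 19.9 × 1.528/5.388 = 5.642 V.

V_out ≈ 5.64 V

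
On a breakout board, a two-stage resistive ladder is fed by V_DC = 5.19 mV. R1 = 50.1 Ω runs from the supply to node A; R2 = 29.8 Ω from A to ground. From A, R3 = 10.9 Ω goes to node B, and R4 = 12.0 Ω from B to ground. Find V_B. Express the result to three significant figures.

V_B ≈ 0.559 mV

The second stage (R3 + R4 = 22.90 Ω) loads node A in parallel with R2.
R2 ‖ (R3+R4) = 12.95 Ω.
First divider: V_A = V_DC · 12.95/(50.1 + 12.95) = 1.066 mV.
V_B = V_A × 0.5240 = 0.5586 mV.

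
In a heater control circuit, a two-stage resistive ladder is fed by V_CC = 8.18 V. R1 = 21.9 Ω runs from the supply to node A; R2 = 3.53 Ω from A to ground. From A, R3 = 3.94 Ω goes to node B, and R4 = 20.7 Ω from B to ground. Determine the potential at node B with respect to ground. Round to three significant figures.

V_B ≈ 0.849 V

Looking into the second stage from A: R3 + R4 = 24.64 Ω appears in parallel with R2.
Effective lower resistance at A: R2 ‖ 24.64 = 3.088 Ω.
First divider: V_A = V_CC · 3.088/(21.9 + 3.088) = 1.011 V.
Stage 2 is unloaded, so V_B = V_A · R4/(R3+R4) = 1.011 × 20.7/24.64 = 0.8492 V.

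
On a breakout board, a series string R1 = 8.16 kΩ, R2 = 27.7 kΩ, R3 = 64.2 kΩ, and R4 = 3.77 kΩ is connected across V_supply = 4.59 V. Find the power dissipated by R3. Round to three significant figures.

Series current I = V_supply/ΣR = 4.59/103.8 = 0.04421 mA.
P(R3) = I²·R3 = (0.04421)² × 64.2 = 0.1255 mW.

P ≈ 0.125 mW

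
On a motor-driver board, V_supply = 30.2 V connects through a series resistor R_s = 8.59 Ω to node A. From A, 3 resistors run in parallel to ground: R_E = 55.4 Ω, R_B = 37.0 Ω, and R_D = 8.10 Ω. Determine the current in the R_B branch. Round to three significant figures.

I ≈ 0.333 A

Equivalent of the parallel group: R_p = 5.934 Ω.
V_A = 30.2 × 5.934/14.52 = 12.34 V.
Branch current I = V_A/R_B = 12.34/37.0 = 0.3335 A.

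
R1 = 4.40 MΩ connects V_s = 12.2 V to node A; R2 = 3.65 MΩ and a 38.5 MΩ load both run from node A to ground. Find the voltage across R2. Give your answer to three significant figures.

First combine the lower leg with the load: R2 ‖ R_L = 3.334 MΩ.
Voltage divider with the loaded lower leg: V_out = 12.2 × 3.334/(4.40 + 3.334) = 12.2 × 0.4311 = 5.259 V.

V_out ≈ 5.26 V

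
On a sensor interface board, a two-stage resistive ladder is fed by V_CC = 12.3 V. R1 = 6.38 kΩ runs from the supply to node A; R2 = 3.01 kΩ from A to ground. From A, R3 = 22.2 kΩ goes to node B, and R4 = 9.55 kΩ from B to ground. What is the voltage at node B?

V_B ≈ 1.11 V

The second stage (R3 + R4 = 31.75 kΩ) loads node A in parallel with R2.
R2 ‖ (R3+R4) = 2.749 kΩ.
V_A = 12.3 × 2.749/(6.38 + 2.749) = 3.704 V.
V_B = V_A × 0.3008 = 1.114 V.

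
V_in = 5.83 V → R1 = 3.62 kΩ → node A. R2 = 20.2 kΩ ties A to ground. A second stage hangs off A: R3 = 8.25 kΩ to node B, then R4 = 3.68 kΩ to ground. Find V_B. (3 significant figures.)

Node A sees R2 in parallel with the series input of stage 2, R3 + R4 = 11.93 kΩ.
Effective lower resistance at A: R2 ‖ 11.93 = 7.500 kΩ.
First divider: V_A = V_in · 7.500/(3.62 + 7.500) = 3.932 V.
Stage 2 is unloaded, so V_B = V_A · R4/(R3+R4) = 3.932 × 3.68/11.93 = 1.213 V.

V_B ≈ 1.21 V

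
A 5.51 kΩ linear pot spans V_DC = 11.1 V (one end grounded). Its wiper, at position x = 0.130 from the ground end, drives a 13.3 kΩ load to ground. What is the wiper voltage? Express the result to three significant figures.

Split the track: R_lower = x·R_p = 0.7163 kΩ, R_upper = (1−x)·R_p = 4.794 kΩ.
(x·R_p) ‖ R_L = 0.6797 kΩ.
V_out = 11.1 × 0.6797/(4.794 + 0.6797) = 1.378 V.

V_out ≈ 1.38 V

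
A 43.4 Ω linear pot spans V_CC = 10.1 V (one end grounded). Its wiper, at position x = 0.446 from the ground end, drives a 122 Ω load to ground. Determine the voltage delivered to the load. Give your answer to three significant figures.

Lower segment x·R_p = 19.36 Ω; upper segment (1−x)·R_p = 24.04 Ω.
R_L loads the lower segment: effective lower R = 16.71 Ω.
Then V_out = V_CC · 16.71/(24.04 + 16.71) = 4.141 V.
(Unloaded: V_out = x·V_CC = 4.50 V.)

V_out ≈ 4.14 V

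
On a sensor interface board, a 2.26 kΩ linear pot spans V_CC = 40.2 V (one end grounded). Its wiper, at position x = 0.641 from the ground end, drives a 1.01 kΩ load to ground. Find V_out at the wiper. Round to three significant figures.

V_out ≈ 17.0 V

Split the track: R_lower = x·R_p = 1.449 kΩ, R_upper = (1−x)·R_p = 0.8113 kΩ.
(x·R_p) ‖ R_L = 0.5951 kΩ.
Then V_out = V_CC · 0.5951/(0.8113 + 0.5951) = 17.01 V.
(Unloaded: V_out = x·V_CC = 25.8 V.)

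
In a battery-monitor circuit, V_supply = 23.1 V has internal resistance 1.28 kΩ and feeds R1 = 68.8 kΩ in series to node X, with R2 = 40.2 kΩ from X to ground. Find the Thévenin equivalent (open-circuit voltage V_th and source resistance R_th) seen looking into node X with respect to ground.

R1' = 1.28 + 68.8 = 70.08 kΩ (source resistance + R1).
With X open, the divider is unloaded: V_th = 23.1 × 40.2/110.3 = 8.421 V.
Looking into X with the source shorted: R_th = R1'·R2/(R1'+R2) = 70.08 × 40.2/110.3 = 25.55 kΩ.

V_th ≈ 8.42 V, R_th ≈ 25.5 kΩ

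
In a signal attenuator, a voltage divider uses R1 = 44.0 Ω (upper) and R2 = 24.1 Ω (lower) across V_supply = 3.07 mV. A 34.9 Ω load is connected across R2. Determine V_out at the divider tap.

V_out ≈ 0.751 mV

R2 ‖ R_L = (24.1 × 34.9)/(24.1 + 34.9) = 14.26 Ω.
Now apply the divider: V_out = 3.07 × 0.2447 = 0.7513 mV.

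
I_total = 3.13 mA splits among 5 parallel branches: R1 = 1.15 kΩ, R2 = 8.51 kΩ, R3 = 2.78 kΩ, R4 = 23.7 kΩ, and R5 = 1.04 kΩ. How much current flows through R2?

Conductances: ΣG = 1/1.15 + 1/8.51 + 1/2.78 + 1/23.7 + 1/1.04 = 2.351 (1/kΩ).
By the current-divider rule, I = I_total · G_k/ΣG = 3.13 × 0.04999 = 0.1565 mA.

I ≈ 0.156 mA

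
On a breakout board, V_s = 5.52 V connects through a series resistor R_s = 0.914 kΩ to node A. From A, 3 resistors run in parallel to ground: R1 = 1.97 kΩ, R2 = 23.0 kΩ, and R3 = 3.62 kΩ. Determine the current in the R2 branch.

Equivalent of the parallel group: R_p = 1.209 kΩ.
V_A by voltage divider: V_A = 5.52 × 1.209/(0.914 + 1.209) = 3.143 V.
Branch current I = V_A/R2 = 3.143/23.0 = 0.1367 mA.

I ≈ 0.137 mA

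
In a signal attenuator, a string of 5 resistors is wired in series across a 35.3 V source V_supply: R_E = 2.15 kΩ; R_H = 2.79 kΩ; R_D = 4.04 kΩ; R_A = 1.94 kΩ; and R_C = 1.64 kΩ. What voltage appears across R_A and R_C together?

V ≈ 10.1 V

ΣR = 2.15 + 2.79 + 4.04 + 1.94 + 1.64 = 12.56 kΩ.
R_{R_A..R_C} = 1.94 + 1.64 = 3.580 kΩ.
Voltage divider: V = V_supply · (3.580 / 12.56) = 35.3 × 0.2850 = 10.06 V.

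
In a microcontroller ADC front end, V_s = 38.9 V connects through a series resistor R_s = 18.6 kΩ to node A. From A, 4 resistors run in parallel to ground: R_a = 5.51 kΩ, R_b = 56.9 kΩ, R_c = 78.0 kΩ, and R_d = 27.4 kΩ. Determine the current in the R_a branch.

I ≈ 1.26 mA

Parallel bank: R_p = 1/(1/5.51 + 1/56.9 + 1/78.0 + 1/27.4) = 4.026 kΩ.
Node voltage V_A = V_s · R_p/(R_s + R_p) = 38.9 × 0.1779 = 6.922 V.
Branch current I = V_A/R_a = 6.922/5.51 = 1.256 mA.
(Check via current divider: I_total = 1.719 mA; share G_k/ΣG = 0.7307 → same result.)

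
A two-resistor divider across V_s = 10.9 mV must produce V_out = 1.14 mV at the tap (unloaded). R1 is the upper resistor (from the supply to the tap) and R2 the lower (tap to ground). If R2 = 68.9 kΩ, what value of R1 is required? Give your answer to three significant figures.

Required fraction k = V_out/V_s = 0.1046.
So R1 = R2 · (V_s/V_out − 1) = 68.9 × (10.9/1.14 − 1) = 68.9 × 8.561 = 589.9 kΩ.

R1 ≈ 590 kΩ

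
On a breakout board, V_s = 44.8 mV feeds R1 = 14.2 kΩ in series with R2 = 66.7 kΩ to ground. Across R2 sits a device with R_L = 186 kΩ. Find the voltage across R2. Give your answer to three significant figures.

First combine the lower leg with the load: R2 ‖ R_L = 49.09 kΩ.
Then V_out = V_s · R2'/(R1 + R2') = 44.8 × 49.09/63.29 = 34.75 mV.

V_out ≈ 34.7 mV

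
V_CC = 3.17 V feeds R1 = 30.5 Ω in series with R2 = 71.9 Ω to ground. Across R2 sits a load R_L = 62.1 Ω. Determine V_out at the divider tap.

V_out ≈ 1.66 V

R2 ‖ R_L = (71.9 × 62.1)/(71.9 + 62.1) = 33.32 Ω.
Then V_out = V_CC · R2'/(R1 + R2') = 3.17 × 33.32/63.82 = 1.655 V.
(Unloaded it would be 2.23 V; the load pulls it down.)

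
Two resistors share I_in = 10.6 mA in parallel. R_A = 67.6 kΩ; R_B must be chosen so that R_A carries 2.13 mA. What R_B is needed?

The fraction through R_A equals R_B/(R_A+R_B).
2.13/10.6 = R_B/(R_A + R_B) → R_B = R_A · (0.2009)/(1 − 0.2009) = 67.6 × 0.2515 = 17.00 kΩ.

R_B ≈ 17.0 kΩ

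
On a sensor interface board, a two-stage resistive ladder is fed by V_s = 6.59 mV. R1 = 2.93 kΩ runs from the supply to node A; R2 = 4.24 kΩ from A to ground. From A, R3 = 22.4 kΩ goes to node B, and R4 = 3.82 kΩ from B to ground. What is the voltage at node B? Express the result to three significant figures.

The second stage (R3 + R4 = 26.22 kΩ) loads node A in parallel with R2.
Effective lower resistance at A: R2 ‖ 26.22 = 3.650 kΩ.
First divider: V_A = V_s · 3.650/(2.93 + 3.650) = 3.655 mV.
V_B = V_A × 0.1457 = 0.5326 mV.

V_B ≈ 0.533 mV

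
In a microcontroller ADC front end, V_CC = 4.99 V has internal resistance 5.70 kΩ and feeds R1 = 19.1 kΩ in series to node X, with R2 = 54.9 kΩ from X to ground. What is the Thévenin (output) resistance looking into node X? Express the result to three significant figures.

R_th ≈ 17.1 kΩ

R1' = 5.70 + 19.1 = 24.80 kΩ (source resistance + R1).
With V_CC suppressed (replaced by a short), R_th = R1' ‖ R2 = (24.80 × 54.9)/(24.80 + 54.9) = 17.08 kΩ.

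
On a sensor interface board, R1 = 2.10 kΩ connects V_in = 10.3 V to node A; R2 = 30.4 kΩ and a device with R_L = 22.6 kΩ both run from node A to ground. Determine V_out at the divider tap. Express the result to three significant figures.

V_out ≈ 8.86 V

The load sits in parallel with R2, giving an effective lower resistance R2' = R2·R_L/(R2+R_L) = 12.96 kΩ.
Then V_out = V_in · R2'/(R1 + R2') = 10.3 × 12.96/15.06 = 8.864 V.
(Unloaded it would be 9.63 V; the load pulls it down.)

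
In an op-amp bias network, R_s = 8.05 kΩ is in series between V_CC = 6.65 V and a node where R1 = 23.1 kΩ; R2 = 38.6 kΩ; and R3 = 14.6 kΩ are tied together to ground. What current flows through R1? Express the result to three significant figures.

Equivalent of the parallel group: R_p = 7.263 kΩ.
V_A by voltage divider: V_A = 6.65 × 7.263/(8.05 + 7.263) = 3.154 V.
I(R1) = V_A / R1 = 3.154/23.1 = 0.1365 mA.

I ≈ 0.137 mA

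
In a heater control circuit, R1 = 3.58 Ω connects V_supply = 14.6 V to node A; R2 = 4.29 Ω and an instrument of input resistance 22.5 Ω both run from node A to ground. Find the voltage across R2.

The load sits in parallel with R2, giving an effective lower resistance R2' = R2·R_L/(R2+R_L) = 3.603 Ω.
Then V_out = V_supply · R2'/(R1 + R2') = 14.6 × 3.603/7.183 = 7.323 V.

V_out ≈ 7.32 V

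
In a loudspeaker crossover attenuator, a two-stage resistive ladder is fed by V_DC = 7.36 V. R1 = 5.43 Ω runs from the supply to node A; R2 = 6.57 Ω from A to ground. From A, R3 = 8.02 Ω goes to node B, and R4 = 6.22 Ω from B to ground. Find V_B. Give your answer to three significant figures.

V_B ≈ 1.46 V

The second stage (R3 + R4 = 14.24 Ω) loads node A in parallel with R2.
R2 ‖ (R3+R4) = 4.496 Ω.
V_A = 7.36 × 4.496/(5.43 + 4.496) = 3.334 V.
Then the unloaded second divider: V_B = V_A × R4/(R3+R4) = 3.334 × 0.4368 = 1.456 V.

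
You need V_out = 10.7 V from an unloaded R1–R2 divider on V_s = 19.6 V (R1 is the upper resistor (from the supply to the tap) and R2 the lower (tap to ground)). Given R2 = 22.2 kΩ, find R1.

R1 ≈ 18.5 kΩ

Required fraction k = V_out/V_s = 0.5459.
Rearranging, R1 = R2·(1−k)/k = 22.2 × 0.8318 = 18.47 kΩ.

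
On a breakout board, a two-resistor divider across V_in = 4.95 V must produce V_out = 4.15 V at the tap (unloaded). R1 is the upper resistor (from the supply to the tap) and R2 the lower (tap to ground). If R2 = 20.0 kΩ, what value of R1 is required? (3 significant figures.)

R1 ≈ 3.86 kΩ

The divider ratio is R2/(R1+R2) = 4.15/4.95 = 0.8384.
So R1 = R2 · (V_in/V_out − 1) = 20.0 × (4.95/4.15 − 1) = 20.0 × 0.1928 = 3.855 kΩ.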